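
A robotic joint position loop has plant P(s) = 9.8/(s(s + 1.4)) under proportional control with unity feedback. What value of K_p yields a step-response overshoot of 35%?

From %OS = 100·exp(−πζ/√(1−ζ²)) = 35%, ζ = −ln(0.35)/√(π²+ln²(0.35)) = 0.3169.
Characteristic equation s² + 1.4s + 9.8K_p = 0 gives ζ = 1.4/(2√(9.8K_p)).
Setting ζ = 0.3169: √(9.8K_p) = 1.4/(2·0.3169) = 2.209, so K_p = 4.878/9.8 = 0.498.

K_p = 0.498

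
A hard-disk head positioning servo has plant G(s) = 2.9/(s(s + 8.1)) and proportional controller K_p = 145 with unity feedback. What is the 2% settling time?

T_s ≈ 0.988 s

From 1 + K_pG(s) = 0: s² + 8.1s + 420.5 = 0 ⇒ ω_n = 20.51, ζ = 0.1975.
2% settling time T_s ≈ 4/(ζω_n) = 4/4.05 = 0.988 s.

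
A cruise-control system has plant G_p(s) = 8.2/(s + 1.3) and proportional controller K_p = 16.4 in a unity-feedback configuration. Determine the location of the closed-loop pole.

s = -135.8

Closed-loop transfer function: T(s) = K_p·G_p(s)/(1 + K_p·G_p(s)) = 134.5/(s + 1.3 + 134.5) = 134.5/(s + 135.8).
The closed-loop pole is at s = −135.8.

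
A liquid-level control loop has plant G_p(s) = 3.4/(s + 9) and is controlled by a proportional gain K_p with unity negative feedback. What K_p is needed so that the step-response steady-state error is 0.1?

For a type-0 loop with proportional control, e_ss = 1/(1 + K_p·G_p(0)).
G_p(0) = 0.3778. Require 1/(1 + K_p·0.3778) = 0.1, so 1 + 0.3778·K_p = 10.
K_p = (10 − 1)/0.3778 = 23.8.

K_p = 23.8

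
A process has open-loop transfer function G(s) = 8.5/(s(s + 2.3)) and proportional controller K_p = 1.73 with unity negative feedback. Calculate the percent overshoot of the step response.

From 1 + K_pG(s) = 0: s² + 2.3s + 14.71 = 0 ⇒ ω_n = 3.835, ζ = 0.2999.
%OS = 100·exp(−πζ/√(1−ζ²)) = 100·exp(−π·0.2999/√0.9101) = 37.2%.

37.2%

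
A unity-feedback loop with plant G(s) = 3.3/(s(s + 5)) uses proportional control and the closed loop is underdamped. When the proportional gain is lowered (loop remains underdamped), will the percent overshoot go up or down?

ζ = 5/(2√(3.3K_p)) rises as K_p falls; higher damping means less overshoot.

decrease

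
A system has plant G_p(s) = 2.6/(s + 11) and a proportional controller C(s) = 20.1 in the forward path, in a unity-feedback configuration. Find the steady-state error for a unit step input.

0.174

The loop is type 0. Static position error constant K_pos = C(0)·G_p(0) = 20.1·0.2364 = 4.751.
Steady-state error to a unit step: e_ss = 1/(1+K_pos) = 1/5.751 = 0.174.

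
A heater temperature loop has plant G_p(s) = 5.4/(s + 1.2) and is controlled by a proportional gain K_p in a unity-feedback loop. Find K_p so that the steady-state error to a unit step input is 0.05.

Steady-state error for a unit step on this type-0 loop is 1/(1 + K_p·G_p(0)).
G_p(0) = 4.5. Require 1/(1 + K_p·4.5) = 0.05, so 1 + 4.5·K_p = 20.
K_p = (20 − 1)/4.5 = 4.22.

K_p = 4.22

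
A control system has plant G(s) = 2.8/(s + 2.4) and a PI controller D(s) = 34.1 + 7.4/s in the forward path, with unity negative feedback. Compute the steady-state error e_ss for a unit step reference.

The open loop D(s)G(s) has a pole at the origin (type 1), so the static position error constant is infinite and e_ss = 1/(1+∞) = 0.

0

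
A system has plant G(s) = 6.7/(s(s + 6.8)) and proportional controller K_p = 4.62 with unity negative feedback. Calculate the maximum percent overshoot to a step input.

Closed-loop characteristic equation: s² + 6.8s + 30.95 = 0, so ω_n = 5.564 rad/s and ζ = 6.8/(2·5.564) = 0.6111.
%OS = 100·exp(−πζ/√(1−ζ²)) = 100·exp(−π·0.6111/√0.6265) = 8.84%.

8.84%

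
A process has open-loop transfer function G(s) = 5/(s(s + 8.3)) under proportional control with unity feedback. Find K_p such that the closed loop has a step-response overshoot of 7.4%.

K_p = 8.46

From %OS = 100·exp(−πζ/√(1−ζ²)) = 7.4%, ζ = −ln(0.074)/√(π²+ln²(0.074)) = 0.6381.
Characteristic equation s² + 8.3s + 5K_p = 0 gives ζ = 8.3/(2√(5K_p)).
Setting ζ = 0.6381: √(5K_p) = 8.3/(2·0.6381) = 6.504, so K_p = 42.3/5 = 8.46.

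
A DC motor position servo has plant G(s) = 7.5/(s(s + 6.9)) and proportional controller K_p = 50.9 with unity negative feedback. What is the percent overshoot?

Closed-loop characteristic equation: s² + 6.9s + 381.8 = 0, so ω_n = 19.54 rad/s and ζ = 6.9/(2·19.54) = 0.1766.
%OS = 100·exp(−πζ/√(1−ζ²)) = 100·exp(−π·0.1766/√0.9688) = 56.9%.

56.9%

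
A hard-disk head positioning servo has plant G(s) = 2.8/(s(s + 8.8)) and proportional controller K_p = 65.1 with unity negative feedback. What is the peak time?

From 1 + K_pG(s) = 0: s² + 8.8s + 182.3 = 0 ⇒ ω_n = 13.5, ζ = 0.3259.
Damped frequency ω_d = ω_n√(1−ζ²) = 12.76 rad/s, so peak time T_p = π/ω_d = 0.246 s.

T_p = 0.246 s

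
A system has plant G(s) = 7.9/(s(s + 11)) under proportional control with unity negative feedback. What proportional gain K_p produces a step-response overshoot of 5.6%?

K_p = 8.38

From %OS = 100·exp(−πζ/√(1−ζ²)) = 5.6%, ζ = −ln(0.056)/√(π²+ln²(0.056)) = 0.6761.
Characteristic equation s² + 11s + 7.9K_p = 0 gives ζ = 11/(2√(7.9K_p)).
Setting ζ = 0.6761: √(7.9K_p) = 11/(2·0.6761) = 8.135, so K_p = 66.18/7.9 = 8.38.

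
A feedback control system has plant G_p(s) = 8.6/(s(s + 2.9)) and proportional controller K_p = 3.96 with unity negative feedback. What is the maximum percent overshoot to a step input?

44.7%

From 1 + K_pG_p(s) = 0: s² + 2.9s + 34.06 = 0 ⇒ ω_n = 5.836, ζ = 0.2485.
%OS = 100·exp(−πζ/√(1−ζ²)) = 100·exp(−π·0.2485/√0.9383) = 44.7%.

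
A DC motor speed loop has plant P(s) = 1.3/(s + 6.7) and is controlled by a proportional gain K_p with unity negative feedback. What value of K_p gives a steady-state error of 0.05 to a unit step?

K_p = 97.9

The loop is type 0, so e_ss(step) = 1/(1 + K_pos) with K_pos = K_p·P(0).
P(0) = 0.194. Require 1/(1 + K_p·0.194) = 0.05, so 1 + 0.194·K_p = 20.
K_p = (20 − 1)/0.194 = 97.9.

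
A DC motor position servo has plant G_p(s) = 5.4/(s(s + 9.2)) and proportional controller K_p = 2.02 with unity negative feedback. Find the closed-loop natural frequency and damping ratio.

With unity feedback the closed-loop characteristic equation is s² + 9.2s + 2.02·5.4 = s² + 9.2s + 10.91 = 0.
So ω_n² = 10.91 ⇒ ω_n = 3.303 rad/s, and ζ = 9.2/(2ω_n) = 1.39.

ω_n = 3.3 rad/s, ζ = 1.39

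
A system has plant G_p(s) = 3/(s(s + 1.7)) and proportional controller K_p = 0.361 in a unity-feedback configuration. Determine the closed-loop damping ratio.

ζ = 0.817

The closed-loop denominator is s(s+1.7) + 0.361·3 = s² + 1.7s + 1.083.
So ω_n² = 1.083 ⇒ ω_n = 1.041 rad/s, and ζ = 1.7/(2ω_n) = 0.817.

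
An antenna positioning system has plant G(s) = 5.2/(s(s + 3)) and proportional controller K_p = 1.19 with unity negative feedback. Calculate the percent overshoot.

9.3%

The closed-loop denominator s² + 3s + 6.188 gives ω_n = √6.188 = 2.488 and ζ = 3/(2ω_n) = 0.603.
%OS = 100·exp(−πζ/√(1−ζ²)) = 100·exp(−π·0.603/√0.6364) = 9.3%.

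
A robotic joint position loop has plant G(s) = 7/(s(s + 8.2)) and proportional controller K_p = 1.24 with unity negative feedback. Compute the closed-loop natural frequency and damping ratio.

ω_n = 2.95 rad/s, ζ = 1.39

With unity feedback the closed-loop characteristic equation is s² + 8.2s + 1.24·7 = s² + 8.2s + 8.68 = 0.
Matching s² + 2ζω_n s + ω_n²: ω_n = √8.68 = 2.946 rad/s and 2ζω_n = 8.2, so ζ = 8.2/(2·2.946) = 1.39.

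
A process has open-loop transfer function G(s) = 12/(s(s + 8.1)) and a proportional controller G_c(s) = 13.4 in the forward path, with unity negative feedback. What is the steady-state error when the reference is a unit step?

0

The open loop G_c(s)G(s) has a pole at the origin (type 1), so the static position error constant is infinite and e_ss = 1/(1+∞) = 0.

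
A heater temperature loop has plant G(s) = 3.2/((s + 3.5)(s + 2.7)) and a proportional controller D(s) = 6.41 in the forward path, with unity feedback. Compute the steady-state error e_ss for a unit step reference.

0.315

The loop is type 0. Static position error constant K_pos = D(0)·G(0) = 6.41·0.3386 = 2.171.
Steady-state error to a unit step: e_ss = 1/(1+K_pos) = 1/3.171 = 0.315.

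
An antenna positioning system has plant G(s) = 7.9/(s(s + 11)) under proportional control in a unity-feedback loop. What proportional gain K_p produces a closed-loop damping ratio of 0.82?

K_p = 5.69

Closed-loop characteristic equation: s² + 11s + K_p·7.9 = 0.
So ω_n = √(7.9K_p) and 2ζω_n = 11, giving ζ = 11/(2√(7.9K_p)).
Setting ζ = 0.82: √(7.9K_p) = 11/(2·0.82) = 6.707, so K_p = 44.99/7.9 = 5.69.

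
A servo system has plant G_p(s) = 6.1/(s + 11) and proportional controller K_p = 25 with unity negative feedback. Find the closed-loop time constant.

τ = 0.00612 s

Closed-loop transfer function: T(s) = K_p·G_p(s)/(1 + K_p·G_p(s)) = 152.5/(s + 11 + 152.5) = 152.5/(s + 163.5).
Time constant τ = 1/163.5 = 0.00612 s.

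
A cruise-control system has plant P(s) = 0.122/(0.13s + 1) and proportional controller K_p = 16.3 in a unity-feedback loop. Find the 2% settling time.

T_s ≈ 0.174 s

Closed loop: T(s) = K_p·P/(1+K_p·P) = 1.989/(0.13s + 1 + 1.989), with pole at s = −(1 + 1.989)/0.13 = −22.99.
τ = 1/22.99 = 0.0435 s, so 2% settling time ≈ 4τ = 0.174 s.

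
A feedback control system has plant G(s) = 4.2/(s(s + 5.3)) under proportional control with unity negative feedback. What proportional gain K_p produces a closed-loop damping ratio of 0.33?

Closed-loop characteristic equation: s² + 5.3s + K_p·4.2 = 0.
So ω_n = √(4.2K_p) and 2ζω_n = 5.3, giving ζ = 5.3/(2√(4.2K_p)).
Setting ζ = 0.33: √(4.2K_p) = 5.3/(2·0.33) = 8.03, so K_p = 64.49/4.2 = 15.4.

K_p = 15.4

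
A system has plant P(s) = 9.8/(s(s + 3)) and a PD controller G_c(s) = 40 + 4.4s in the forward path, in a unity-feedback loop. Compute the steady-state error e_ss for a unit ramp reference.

0.00765

The loop has one pole at the origin (type 1). Velocity error constant K_v = lim_{s→0} s·G_c(s)P(s) = 40·9.8/3 = 130.7.
Steady-state error to a unit ramp: e_ss = 1/K_v = 0.00765.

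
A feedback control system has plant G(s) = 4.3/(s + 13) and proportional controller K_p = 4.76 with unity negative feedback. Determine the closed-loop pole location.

Closed-loop transfer function: T(s) = K_p·G(s)/(1 + K_p·G(s)) = 20.47/(s + 13 + 20.47) = 20.47/(s + 33.47).
The closed-loop pole is at s = −33.47.

s = -33.47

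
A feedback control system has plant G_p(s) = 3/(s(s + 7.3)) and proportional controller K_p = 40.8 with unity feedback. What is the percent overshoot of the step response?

33.4%

From 1 + K_pG_p(s) = 0: s² + 7.3s + 122.4 = 0 ⇒ ω_n = 11.06, ζ = 0.3299.
%OS = 100·exp(−πζ/√(1−ζ²)) = 100·exp(−π·0.3299/√0.8912) = 33.4%.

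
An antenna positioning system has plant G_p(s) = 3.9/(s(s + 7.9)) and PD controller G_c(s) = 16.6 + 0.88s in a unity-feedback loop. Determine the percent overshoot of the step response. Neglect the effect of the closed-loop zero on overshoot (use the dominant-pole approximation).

4.43%

Forward path: (16.6 + 0.88s)·3.9/(s(s+7.9)). The closed-loop characteristic equation is s² + (7.9 + 3.9·0.88)s + 3.9·16.6 = 0.
That is s² + 11.33s + 64.74 = 0, so ω_n = 8.046 rad/s and ζ = 11.33/(2·8.046) = 0.7042.
%OS = 100·exp(−πζ/√(1−ζ²)) = 4.43%.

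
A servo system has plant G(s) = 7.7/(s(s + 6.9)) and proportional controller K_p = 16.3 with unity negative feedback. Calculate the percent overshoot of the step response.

36.2%

The closed-loop denominator s² + 6.9s + 125.5 gives ω_n = √125.5 = 11.2 and ζ = 6.9/(2ω_n) = 0.3079.
%OS = 100·exp(−πζ/√(1−ζ²)) = 100·exp(−π·0.3079/√0.9052) = 36.2%.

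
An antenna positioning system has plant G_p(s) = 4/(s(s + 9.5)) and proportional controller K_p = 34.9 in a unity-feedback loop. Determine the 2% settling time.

The closed-loop denominator s² + 9.5s + 139.6 gives ω_n = √139.6 = 11.82 and ζ = 9.5/(2ω_n) = 0.402.
2% settling time T_s ≈ 4/(ζω_n) = 4/4.75 = 0.842 s.

T_s ≈ 0.842 s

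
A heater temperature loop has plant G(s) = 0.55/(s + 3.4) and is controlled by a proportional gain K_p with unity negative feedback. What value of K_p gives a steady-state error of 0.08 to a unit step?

Steady-state error for a unit step on this type-0 loop is 1/(1 + K_p·G(0)).
G(0) = 0.1618. Require 1/(1 + K_p·0.1618) = 0.08, so 1 + 0.1618·K_p = 12.5.
K_p = (12.5 − 1)/0.1618 = 71.1.

K_p = 71.1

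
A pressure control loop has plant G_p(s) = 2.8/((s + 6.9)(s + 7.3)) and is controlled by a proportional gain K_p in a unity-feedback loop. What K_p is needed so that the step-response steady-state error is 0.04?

The loop is type 0, so e_ss(step) = 1/(1 + K_pos) with K_pos = K_p·G_p(0).
G_p(0) = 0.05559. Require 1/(1 + K_p·0.05559) = 0.04, so 1 + 0.05559·K_p = 25.
K_p = (25 − 1)/0.05559 = 432.

K_p = 432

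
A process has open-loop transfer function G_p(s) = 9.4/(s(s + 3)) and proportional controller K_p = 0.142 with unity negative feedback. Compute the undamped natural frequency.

With unity feedback the closed-loop characteristic equation is s² + 3s + 0.142·9.4 = s² + 3s + 1.335 = 0.
Matching s² + 2ζω_n s + ω_n²: ω_n = √1.335 = 1.155 rad/s and 2ζω_n = 3, so ζ = 3/(2·1.155) = 1.3.

ω_n = 1.16 rad/s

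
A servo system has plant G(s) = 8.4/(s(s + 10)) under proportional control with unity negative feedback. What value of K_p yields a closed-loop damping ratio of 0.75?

K_p = 5.29

Closed-loop characteristic equation: s² + 10s + K_p·8.4 = 0.
So ω_n = √(8.4K_p) and 2ζω_n = 10, giving ζ = 10/(2√(8.4K_p)).
Setting ζ = 0.75: √(8.4K_p) = 10/(2·0.75) = 6.667, so K_p = 44.44/8.4 = 5.29.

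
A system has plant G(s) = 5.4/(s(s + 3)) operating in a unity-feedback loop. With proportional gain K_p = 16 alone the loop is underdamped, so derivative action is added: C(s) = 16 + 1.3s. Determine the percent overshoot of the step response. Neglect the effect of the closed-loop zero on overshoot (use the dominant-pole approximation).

13.4%

Forward path: (16 + 1.3s)·5.4/(s(s+3)). The closed-loop characteristic equation is s² + (3 + 5.4·1.3)s + 5.4·16 = 0.
That is s² + 10.02s + 86.4 = 0, so ω_n = 9.295 rad/s and ζ = 10.02/(2·9.295) = 0.539.
%OS = 100·exp(−πζ/√(1−ζ²)) = 13.4%.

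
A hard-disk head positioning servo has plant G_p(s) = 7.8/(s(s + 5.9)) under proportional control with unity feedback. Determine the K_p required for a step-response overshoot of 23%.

From %OS = 100·exp(−πζ/√(1−ζ²)) = 23%, ζ = −ln(0.23)/√(π²+ln²(0.23)) = 0.4237.
Characteristic equation s² + 5.9s + 7.8K_p = 0 gives ζ = 5.9/(2√(7.8K_p)).
Setting ζ = 0.4237: √(7.8K_p) = 5.9/(2·0.4237) = 6.962, so K_p = 48.47/7.8 = 6.21.

K_p = 6.21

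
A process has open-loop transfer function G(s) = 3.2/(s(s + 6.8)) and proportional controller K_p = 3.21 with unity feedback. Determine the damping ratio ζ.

ζ = 1.06

The closed-loop denominator is s(s+6.8) + 3.21·3.2 = s² + 6.8s + 10.27.
Matching s² + 2ζω_n s + ω_n²: ω_n = √10.27 = 3.205 rad/s and 2ζω_n = 6.8, so ζ = 6.8/(2·3.205) = 1.06.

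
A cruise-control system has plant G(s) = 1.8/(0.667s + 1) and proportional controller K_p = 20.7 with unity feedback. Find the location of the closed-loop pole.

s = -57.36

Closed loop: T(s) = K_p·G/(1+K_p·G) = 37.26/(0.667s + 1 + 37.26), with pole at s = −(1 + 37.26)/0.667 = −57.36.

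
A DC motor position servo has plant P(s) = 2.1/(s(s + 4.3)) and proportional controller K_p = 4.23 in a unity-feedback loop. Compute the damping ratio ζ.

With unity feedback the closed-loop characteristic equation is s² + 4.3s + 4.23·2.1 = s² + 4.3s + 8.883 = 0.
Matching s² + 2ζω_n s + ω_n²: ω_n = √8.883 = 2.98 rad/s and 2ζω_n = 4.3, so ζ = 4.3/(2·2.98) = 0.721.

ζ = 0.721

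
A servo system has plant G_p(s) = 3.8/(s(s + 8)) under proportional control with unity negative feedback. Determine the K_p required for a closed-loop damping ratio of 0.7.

K_p = 8.59

Closed-loop characteristic equation: s² + 8s + K_p·3.8 = 0.
So ω_n = √(3.8K_p) and 2ζω_n = 8, giving ζ = 8/(2√(3.8K_p)).
Setting ζ = 0.7: √(3.8K_p) = 8/(2·0.7) = 5.714, so K_p = 32.65/3.8 = 8.59.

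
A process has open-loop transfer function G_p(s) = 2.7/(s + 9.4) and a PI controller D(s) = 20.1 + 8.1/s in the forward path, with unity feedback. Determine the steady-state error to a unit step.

The open loop D(s)G_p(s) has a pole at the origin (type 1), so the static position error constant is infinite and e_ss = 1/(1+∞) = 0.

0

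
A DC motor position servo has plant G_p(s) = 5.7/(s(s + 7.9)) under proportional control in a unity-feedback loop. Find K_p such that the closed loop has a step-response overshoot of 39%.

From %OS = 100·exp(−πζ/√(1−ζ²)) = 39%, ζ = −ln(0.39)/√(π²+ln²(0.39)) = 0.2871.
Characteristic equation s² + 7.9s + 5.7K_p = 0 gives ζ = 7.9/(2√(5.7K_p)).
Setting ζ = 0.2871: √(5.7K_p) = 7.9/(2·0.2871) = 13.76, so K_p = 189.3/5.7 = 33.2.

K_p = 33.2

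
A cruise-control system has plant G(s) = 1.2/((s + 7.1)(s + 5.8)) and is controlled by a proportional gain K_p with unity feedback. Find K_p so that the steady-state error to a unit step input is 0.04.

The loop is type 0, so e_ss(step) = 1/(1 + K_pos) with K_pos = K_p·G(0).
G(0) = 0.02914. Require 1/(1 + K_p·0.02914) = 0.04, so 1 + 0.02914·K_p = 25.
K_p = (25 − 1)/0.02914 = 824.

K_p = 824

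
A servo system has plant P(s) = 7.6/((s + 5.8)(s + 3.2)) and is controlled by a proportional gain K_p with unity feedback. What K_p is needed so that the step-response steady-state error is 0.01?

For a type-0 loop with proportional control, e_ss = 1/(1 + K_p·P(0)).
P(0) = 0.4095. Require 1/(1 + K_p·0.4095) = 0.01, so 1 + 0.4095·K_p = 100.
K_p = (100 − 1)/0.4095 = 242.

K_p = 242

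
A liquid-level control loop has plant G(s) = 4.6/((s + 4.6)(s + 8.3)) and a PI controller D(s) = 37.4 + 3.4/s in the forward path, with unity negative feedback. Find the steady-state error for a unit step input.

The open loop D(s)G(s) has a pole at the origin (type 1), so the static position error constant is infinite and e_ss = 1/(1+∞) = 0.

0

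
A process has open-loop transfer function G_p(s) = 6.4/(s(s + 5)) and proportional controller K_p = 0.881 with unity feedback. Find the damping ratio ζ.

ζ = 1.05

With unity feedback the closed-loop characteristic equation is s² + 5s + 0.881·6.4 = s² + 5s + 5.638 = 0.
So ω_n² = 5.638 ⇒ ω_n = 2.375 rad/s, and ζ = 5/(2ω_n) = 1.05.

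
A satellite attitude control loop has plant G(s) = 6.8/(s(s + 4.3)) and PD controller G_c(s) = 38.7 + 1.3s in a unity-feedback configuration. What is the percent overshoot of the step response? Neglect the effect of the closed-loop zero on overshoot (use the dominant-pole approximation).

Forward path: (38.7 + 1.3s)·6.8/(s(s+4.3)). The closed-loop characteristic equation is s² + (4.3 + 6.8·1.3)s + 6.8·38.7 = 0.
That is s² + 13.14s + 263.2 = 0, so ω_n = 16.22 rad/s and ζ = 13.14/(2·16.22) = 0.405.
%OS = 100·exp(−πζ/√(1−ζ²)) = 24.9%.

24.9%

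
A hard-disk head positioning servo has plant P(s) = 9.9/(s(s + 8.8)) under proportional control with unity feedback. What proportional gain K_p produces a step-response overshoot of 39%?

From %OS = 100·exp(−πζ/√(1−ζ²)) = 39%, ζ = −ln(0.39)/√(π²+ln²(0.39)) = 0.2871.
Characteristic equation s² + 8.8s + 9.9K_p = 0 gives ζ = 8.8/(2√(9.9K_p)).
Setting ζ = 0.2871: √(9.9K_p) = 8.8/(2·0.2871) = 15.33, so K_p = 234.9/9.9 = 23.7.

K_p = 23.7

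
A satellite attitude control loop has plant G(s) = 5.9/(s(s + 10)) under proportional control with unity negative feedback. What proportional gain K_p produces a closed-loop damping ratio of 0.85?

K_p = 5.86

Closed-loop characteristic equation: s² + 10s + K_p·5.9 = 0.
So ω_n = √(5.9K_p) and 2ζω_n = 10, giving ζ = 10/(2√(5.9K_p)).
Setting ζ = 0.85: √(5.9K_p) = 10/(2·0.85) = 5.882, so K_p = 34.6/5.9 = 5.86.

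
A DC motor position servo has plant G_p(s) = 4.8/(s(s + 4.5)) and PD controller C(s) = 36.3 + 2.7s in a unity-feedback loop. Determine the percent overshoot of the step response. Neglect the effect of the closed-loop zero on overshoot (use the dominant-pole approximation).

Forward path: (36.3 + 2.7s)·4.8/(s(s+4.5)). The closed-loop characteristic equation is s² + (4.5 + 4.8·2.7)s + 4.8·36.3 = 0.
That is s² + 17.46s + 174.2 = 0, so ω_n = 13.2 rad/s and ζ = 17.46/(2·13.2) = 0.6614.
%OS = 100·exp(−πζ/√(1−ζ²)) = 6.27%.

6.27%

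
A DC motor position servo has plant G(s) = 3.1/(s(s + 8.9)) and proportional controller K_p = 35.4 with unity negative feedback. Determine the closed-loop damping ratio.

1 + K_p·G(s) = 0 gives s² + 8.9s + 109.7 = 0.
So ω_n² = 109.7 ⇒ ω_n = 10.48 rad/s, and ζ = 8.9/(2ω_n) = 0.425.

ζ = 0.425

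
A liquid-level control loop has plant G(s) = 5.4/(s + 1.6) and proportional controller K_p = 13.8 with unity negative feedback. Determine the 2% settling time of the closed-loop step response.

T_s ≈ 0.0525 s

Closed-loop transfer function: T(s) = K_p·G(s)/(1 + K_p·G(s)) = 74.52/(s + 1.6 + 74.52) = 74.52/(s + 76.12).
Time constant τ = 1/76.12 = 0.01314 s, so the 2% settling time is about 4τ = 0.0525 s.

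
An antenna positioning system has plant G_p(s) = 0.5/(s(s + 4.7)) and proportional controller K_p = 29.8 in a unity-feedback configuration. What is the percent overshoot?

8.97%

Closed-loop characteristic equation: s² + 4.7s + 14.9 = 0, so ω_n = 3.86 rad/s and ζ = 4.7/(2·3.86) = 0.6088.
%OS = 100·exp(−πζ/√(1−ζ²)) = 100·exp(−π·0.6088/√0.6294) = 8.97%.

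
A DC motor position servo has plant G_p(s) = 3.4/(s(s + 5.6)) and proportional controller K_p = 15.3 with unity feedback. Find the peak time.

T_p = 0.473 s

Closed-loop characteristic equation: s² + 5.6s + 52.02 = 0, so ω_n = 7.212 rad/s and ζ = 5.6/(2·7.212) = 0.3882.
Damped frequency ω_d = ω_n√(1−ζ²) = 6.647 rad/s, so peak time T_p = π/ω_d = 0.473 s.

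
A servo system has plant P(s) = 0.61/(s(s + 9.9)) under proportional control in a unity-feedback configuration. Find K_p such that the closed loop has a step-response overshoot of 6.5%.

K_p = 93.2

From %OS = 100·exp(−πζ/√(1−ζ²)) = 6.5%, ζ = −ln(0.065)/√(π²+ln²(0.065)) = 0.6564.
Characteristic equation s² + 9.9s + 0.61K_p = 0 gives ζ = 9.9/(2√(0.61K_p)).
Setting ζ = 0.6564: √(0.61K_p) = 9.9/(2·0.6564) = 7.541, so K_p = 56.87/0.61 = 93.2.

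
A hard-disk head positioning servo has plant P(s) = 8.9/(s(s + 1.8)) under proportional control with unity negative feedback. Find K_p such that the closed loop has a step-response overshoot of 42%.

From %OS = 100·exp(−πζ/√(1−ζ²)) = 42%, ζ = −ln(0.42)/√(π²+ln²(0.42)) = 0.2662.
Characteristic equation s² + 1.8s + 8.9K_p = 0 gives ζ = 1.8/(2√(8.9K_p)).
Setting ζ = 0.2662: √(8.9K_p) = 1.8/(2·0.2662) = 3.381, so K_p = 11.43/8.9 = 1.28.

K_p = 1.28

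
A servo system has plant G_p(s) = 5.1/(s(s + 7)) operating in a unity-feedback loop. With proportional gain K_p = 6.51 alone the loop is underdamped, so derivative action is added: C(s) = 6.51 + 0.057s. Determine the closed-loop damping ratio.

Forward path: (6.51 + 0.057s)·5.1/(s(s+7)). The closed-loop characteristic equation is s² + (7 + 5.1·0.057)s + 5.1·6.51 = 0.
That is s² + 7.291s + 33.2 = 0, so ω_n = 5.762 rad/s and ζ = 7.291/(2·5.762) = 0.6327.

ζ = 0.633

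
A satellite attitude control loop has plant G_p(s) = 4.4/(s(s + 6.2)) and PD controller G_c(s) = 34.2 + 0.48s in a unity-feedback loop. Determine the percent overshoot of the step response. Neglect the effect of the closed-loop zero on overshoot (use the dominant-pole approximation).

Forward path: (34.2 + 0.48s)·4.4/(s(s+6.2)). The closed-loop characteristic equation is s² + (6.2 + 4.4·0.48)s + 4.4·34.2 = 0.
That is s² + 8.312s + 150.5 = 0, so ω_n = 12.27 rad/s and ζ = 8.312/(2·12.27) = 0.3388.
%OS = 100·exp(−πζ/√(1−ζ²)) = 32.3%.

32.3%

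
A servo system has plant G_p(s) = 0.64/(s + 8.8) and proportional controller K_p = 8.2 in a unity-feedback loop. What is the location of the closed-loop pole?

Closed-loop transfer function: T(s) = K_p·G_p(s)/(1 + K_p·G_p(s)) = 5.248/(s + 8.8 + 5.248) = 5.248/(s + 14.05).
The closed-loop pole is at s = −14.05.

s = -14.05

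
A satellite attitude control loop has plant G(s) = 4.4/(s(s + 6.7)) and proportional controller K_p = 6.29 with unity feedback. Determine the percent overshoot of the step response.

7.47%

Closed-loop characteristic equation: s² + 6.7s + 27.68 = 0, so ω_n = 5.261 rad/s and ζ = 6.7/(2·5.261) = 0.6368.
%OS = 100·exp(−πζ/√(1−ζ²)) = 100·exp(−π·0.6368/√0.5945) = 7.47%.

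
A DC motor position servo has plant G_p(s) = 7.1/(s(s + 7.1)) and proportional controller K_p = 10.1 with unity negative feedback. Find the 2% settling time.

From 1 + K_pG_p(s) = 0: s² + 7.1s + 71.71 = 0 ⇒ ω_n = 8.468, ζ = 0.4192.
2% settling time T_s ≈ 4/(ζω_n) = 4/3.55 = 1.13 s.

T_s ≈ 1.13 s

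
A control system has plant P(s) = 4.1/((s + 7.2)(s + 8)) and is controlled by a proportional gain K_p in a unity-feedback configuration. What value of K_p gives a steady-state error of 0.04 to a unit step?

K_p = 337

For a type-0 loop with proportional control, e_ss = 1/(1 + K_p·P(0)).
P(0) = 0.07118. Require 1/(1 + K_p·0.07118) = 0.04, so 1 + 0.07118·K_p = 25.
K_p = (25 − 1)/0.07118 = 337.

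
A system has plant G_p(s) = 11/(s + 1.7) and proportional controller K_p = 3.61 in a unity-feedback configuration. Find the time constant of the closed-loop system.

τ = 0.0241 s

Closed-loop transfer function: T(s) = K_p·G_p(s)/(1 + K_p·G_p(s)) = 39.71/(s + 1.7 + 39.71) = 39.71/(s + 41.41).
Time constant τ = 1/41.41 = 0.0241 s.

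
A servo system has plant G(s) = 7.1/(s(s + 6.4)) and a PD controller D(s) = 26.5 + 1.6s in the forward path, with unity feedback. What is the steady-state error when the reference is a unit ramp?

0.034

The loop has one pole at the origin (type 1). Velocity error constant K_v = lim_{s→0} s·D(s)G(s) = 26.5·7.1/6.4 = 29.4.
Steady-state error to a unit ramp: e_ss = 1/K_v = 0.034.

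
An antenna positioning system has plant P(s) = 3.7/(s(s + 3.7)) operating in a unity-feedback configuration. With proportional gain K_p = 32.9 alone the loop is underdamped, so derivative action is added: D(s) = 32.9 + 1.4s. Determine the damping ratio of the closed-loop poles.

ζ = 0.402

Forward path: (32.9 + 1.4s)·3.7/(s(s+3.7)). The closed-loop characteristic equation is s² + (3.7 + 3.7·1.4)s + 3.7·32.9 = 0.
That is s² + 8.88s + 121.7 = 0, so ω_n = 11.03 rad/s and ζ = 8.88/(2·11.03) = 0.4024.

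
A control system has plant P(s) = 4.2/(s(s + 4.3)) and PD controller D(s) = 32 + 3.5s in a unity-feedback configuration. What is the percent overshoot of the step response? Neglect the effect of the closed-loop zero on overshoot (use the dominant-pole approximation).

1.12%

Forward path: (32 + 3.5s)·4.2/(s(s+4.3)). The closed-loop characteristic equation is s² + (4.3 + 4.2·3.5)s + 4.2·32 = 0.
That is s² + 19s + 134.4 = 0, so ω_n = 11.59 rad/s and ζ = 19/(2·11.59) = 0.8195.
%OS = 100·exp(−πζ/√(1−ζ²)) = 1.12%.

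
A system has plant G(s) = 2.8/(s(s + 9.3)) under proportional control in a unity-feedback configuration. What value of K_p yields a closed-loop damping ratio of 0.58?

Closed-loop characteristic equation: s² + 9.3s + K_p·2.8 = 0.
So ω_n = √(2.8K_p) and 2ζω_n = 9.3, giving ζ = 9.3/(2√(2.8K_p)).
Setting ζ = 0.58: √(2.8K_p) = 9.3/(2·0.58) = 8.017, so K_p = 64.28/2.8 = 23.

K_p = 23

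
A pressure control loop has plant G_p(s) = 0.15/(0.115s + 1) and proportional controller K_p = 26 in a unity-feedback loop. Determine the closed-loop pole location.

Closed loop: T(s) = K_p·G_p/(1+K_p·G_p) = 3.9/(0.115s + 1 + 3.9), with pole at s = −(1 + 3.9)/0.115 = −42.61.

s = -42.61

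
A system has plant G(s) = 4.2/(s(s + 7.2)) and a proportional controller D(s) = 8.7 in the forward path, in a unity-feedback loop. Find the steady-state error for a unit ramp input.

The loop has one pole at the origin (type 1). Velocity error constant K_v = lim_{s→0} s·D(s)G(s) = 8.7·4.2/7.2 = 5.075.
Steady-state error to a unit ramp: e_ss = 1/K_v = 0.197.

0.197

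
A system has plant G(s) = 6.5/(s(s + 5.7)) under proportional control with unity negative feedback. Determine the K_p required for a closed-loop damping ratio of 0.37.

K_p = 9.13

Closed-loop characteristic equation: s² + 5.7s + K_p·6.5 = 0.
So ω_n = √(6.5K_p) and 2ζω_n = 5.7, giving ζ = 5.7/(2√(6.5K_p)).
Setting ζ = 0.37: √(6.5K_p) = 5.7/(2·0.37) = 7.703, so K_p = 59.33/6.5 = 9.13.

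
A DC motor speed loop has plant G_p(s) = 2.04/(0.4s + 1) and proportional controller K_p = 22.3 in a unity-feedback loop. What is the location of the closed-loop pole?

Closed loop: T(s) = K_p·G_p/(1+K_p·G_p) = 45.49/(0.4s + 1 + 45.49), with pole at s = −(1 + 45.49)/0.4 = −116.2.

s = -116.2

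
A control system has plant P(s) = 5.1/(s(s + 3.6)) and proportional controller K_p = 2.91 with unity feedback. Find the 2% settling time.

Closed-loop characteristic equation: s² + 3.6s + 14.84 = 0, so ω_n = 3.852 rad/s and ζ = 3.6/(2·3.852) = 0.4672.
2% settling time T_s ≈ 4/(ζω_n) = 4/1.8 = 2.22 s.

T_s ≈ 2.22 s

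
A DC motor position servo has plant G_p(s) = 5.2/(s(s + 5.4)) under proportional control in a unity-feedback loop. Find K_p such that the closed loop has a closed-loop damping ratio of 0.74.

K_p = 2.56

Closed-loop characteristic equation: s² + 5.4s + K_p·5.2 = 0.
So ω_n = √(5.2K_p) and 2ζω_n = 5.4, giving ζ = 5.4/(2√(5.2K_p)).
Setting ζ = 0.74: √(5.2K_p) = 5.4/(2·0.74) = 3.649, so K_p = 13.31/5.2 = 2.56.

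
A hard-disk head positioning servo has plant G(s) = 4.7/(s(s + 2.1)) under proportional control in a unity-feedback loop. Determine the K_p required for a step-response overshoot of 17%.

K_p = 0.972

From %OS = 100·exp(−πζ/√(1−ζ²)) = 17%, ζ = −ln(0.17)/√(π²+ln²(0.17)) = 0.4913.
Characteristic equation s² + 2.1s + 4.7K_p = 0 gives ζ = 2.1/(2√(4.7K_p)).
Setting ζ = 0.4913: √(4.7K_p) = 2.1/(2·0.4913) = 2.137, so K_p = 4.568/4.7 = 0.972.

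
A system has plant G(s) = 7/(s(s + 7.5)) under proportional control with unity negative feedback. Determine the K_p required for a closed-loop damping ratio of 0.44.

K_p = 10.4

Closed-loop characteristic equation: s² + 7.5s + K_p·7 = 0.
So ω_n = √(7K_p) and 2ζω_n = 7.5, giving ζ = 7.5/(2√(7K_p)).
Setting ζ = 0.44: √(7K_p) = 7.5/(2·0.44) = 8.523, so K_p = 72.64/7 = 10.4.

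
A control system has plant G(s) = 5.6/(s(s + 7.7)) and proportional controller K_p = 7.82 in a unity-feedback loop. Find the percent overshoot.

10.6%

From 1 + K_pG(s) = 0: s² + 7.7s + 43.79 = 0 ⇒ ω_n = 6.618, ζ = 0.5818.
%OS = 100·exp(−πζ/√(1−ζ²)) = 100·exp(−π·0.5818/√0.6615) = 10.6%.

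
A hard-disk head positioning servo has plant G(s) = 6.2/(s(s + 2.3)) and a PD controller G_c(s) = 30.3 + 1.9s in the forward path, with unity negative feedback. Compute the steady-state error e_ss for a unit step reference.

The open loop G_c(s)G(s) has a pole at the origin (type 1), so the static position error constant is infinite and e_ss = 1/(1+∞) = 0.

0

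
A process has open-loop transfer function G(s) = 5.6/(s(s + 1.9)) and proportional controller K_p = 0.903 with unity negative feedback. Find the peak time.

The closed-loop denominator s² + 1.9s + 5.057 gives ω_n = √5.057 = 2.249 and ζ = 1.9/(2ω_n) = 0.4225.
Damped frequency ω_d = ω_n√(1−ζ²) = 2.038 rad/s, so peak time T_p = π/ω_d = 1.54 s.

T_p = 1.54 s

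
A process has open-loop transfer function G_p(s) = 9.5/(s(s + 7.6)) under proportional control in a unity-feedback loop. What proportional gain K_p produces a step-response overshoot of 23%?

From %OS = 100·exp(−πζ/√(1−ζ²)) = 23%, ζ = −ln(0.23)/√(π²+ln²(0.23)) = 0.4237.
Characteristic equation s² + 7.6s + 9.5K_p = 0 gives ζ = 7.6/(2√(9.5K_p)).
Setting ζ = 0.4237: √(9.5K_p) = 7.6/(2·0.4237) = 8.968, so K_p = 80.42/9.5 = 8.47.

K_p = 8.47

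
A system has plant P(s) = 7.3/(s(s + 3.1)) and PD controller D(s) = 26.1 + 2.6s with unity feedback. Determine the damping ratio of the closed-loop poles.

ζ = 0.8

Forward path: (26.1 + 2.6s)·7.3/(s(s+3.1)). The closed-loop characteristic equation is s² + (3.1 + 7.3·2.6)s + 7.3·26.1 = 0.
That is s² + 22.08s + 190.5 = 0, so ω_n = 13.8 rad/s and ζ = 22.08/(2·13.8) = 0.7998.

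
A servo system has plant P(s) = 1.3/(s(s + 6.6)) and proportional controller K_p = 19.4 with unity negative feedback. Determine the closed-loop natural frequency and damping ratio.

With unity feedback the closed-loop characteristic equation is s² + 6.6s + 19.4·1.3 = s² + 6.6s + 25.22 = 0.
So ω_n² = 25.22 ⇒ ω_n = 5.022 rad/s, and ζ = 6.6/(2ω_n) = 0.657.

ω_n = 5.02 rad/s, ζ = 0.657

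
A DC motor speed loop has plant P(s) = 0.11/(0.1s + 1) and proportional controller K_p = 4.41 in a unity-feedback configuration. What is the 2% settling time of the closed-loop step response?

T_s ≈ 0.269 s

Closed loop: T(s) = K_p·P/(1+K_p·P) = 0.4851/(0.1s + 1 + 0.4851), with pole at s = −(1 + 0.4851)/0.1 = −14.85.
τ = 1/14.85 = 0.06734 s, so 2% settling time ≈ 4τ = 0.269 s.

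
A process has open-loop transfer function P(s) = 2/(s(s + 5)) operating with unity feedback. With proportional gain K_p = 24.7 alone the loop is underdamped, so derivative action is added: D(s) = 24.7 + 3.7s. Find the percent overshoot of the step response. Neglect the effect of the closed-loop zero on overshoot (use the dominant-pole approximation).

0.279%

Forward path: (24.7 + 3.7s)·2/(s(s+5)). The closed-loop characteristic equation is s² + (5 + 2·3.7)s + 2·24.7 = 0.
That is s² + 12.4s + 49.4 = 0, so ω_n = 7.029 rad/s and ζ = 12.4/(2·7.029) = 0.8821.
%OS = 100·exp(−πζ/√(1−ζ²)) = 0.279%.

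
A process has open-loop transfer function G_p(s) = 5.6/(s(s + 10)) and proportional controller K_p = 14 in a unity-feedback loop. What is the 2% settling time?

T_s ≈ 0.8 s

Closed-loop characteristic equation: s² + 10s + 78.4 = 0, so ω_n = 8.854 rad/s and ζ = 10/(2·8.854) = 0.5647.
2% settling time T_s ≈ 4/(ζω_n) = 4/5 = 0.8 s.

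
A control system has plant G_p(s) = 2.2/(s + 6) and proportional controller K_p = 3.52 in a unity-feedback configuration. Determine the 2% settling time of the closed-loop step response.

Closed-loop transfer function: T(s) = K_p·G_p(s)/(1 + K_p·G_p(s)) = 7.744/(s + 6 + 7.744) = 7.744/(s + 13.74).
Time constant τ = 1/13.74 = 0.07276 s, so the 2% settling time is about 4τ = 0.291 s.

T_s ≈ 0.291 s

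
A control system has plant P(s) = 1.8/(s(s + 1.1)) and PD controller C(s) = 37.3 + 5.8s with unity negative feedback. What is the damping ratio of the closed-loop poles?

Forward path: (37.3 + 5.8s)·1.8/(s(s+1.1)). The closed-loop characteristic equation is s² + (1.1 + 1.8·5.8)s + 1.8·37.3 = 0.
That is s² + 11.54s + 67.14 = 0, so ω_n = 8.194 rad/s and ζ = 11.54/(2·8.194) = 0.7042.

ζ = 0.704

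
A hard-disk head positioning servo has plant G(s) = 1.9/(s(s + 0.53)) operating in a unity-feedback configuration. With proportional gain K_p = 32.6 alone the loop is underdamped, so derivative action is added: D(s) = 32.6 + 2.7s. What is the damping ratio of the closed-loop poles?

Forward path: (32.6 + 2.7s)·1.9/(s(s+0.53)). The closed-loop characteristic equation is s² + (0.53 + 1.9·2.7)s + 1.9·32.6 = 0.
That is s² + 5.66s + 61.94 = 0, so ω_n = 7.87 rad/s and ζ = 5.66/(2·7.87) = 0.3596.

ζ = 0.36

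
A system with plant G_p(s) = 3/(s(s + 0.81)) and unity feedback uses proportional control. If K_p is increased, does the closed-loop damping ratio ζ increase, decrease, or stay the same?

decrease

ζ = 0.81/(2√(3K_p)); increasing K_p raises the denominator, so ζ falls.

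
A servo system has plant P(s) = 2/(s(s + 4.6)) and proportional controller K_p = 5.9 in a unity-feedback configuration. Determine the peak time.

From 1 + K_pP(s) = 0: s² + 4.6s + 11.8 = 0 ⇒ ω_n = 3.435, ζ = 0.6696.
Damped frequency ω_d = ω_n√(1−ζ²) = 2.551 rad/s, so peak time T_p = π/ω_d = 1.23 s.

T_p = 1.23 s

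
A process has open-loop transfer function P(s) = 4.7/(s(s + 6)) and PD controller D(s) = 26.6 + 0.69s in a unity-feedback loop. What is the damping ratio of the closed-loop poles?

ζ = 0.413

Forward path: (26.6 + 0.69s)·4.7/(s(s+6)). The closed-loop characteristic equation is s² + (6 + 4.7·0.69)s + 4.7·26.6 = 0.
That is s² + 9.243s + 125 = 0, so ω_n = 11.18 rad/s and ζ = 9.243/(2·11.18) = 0.4133.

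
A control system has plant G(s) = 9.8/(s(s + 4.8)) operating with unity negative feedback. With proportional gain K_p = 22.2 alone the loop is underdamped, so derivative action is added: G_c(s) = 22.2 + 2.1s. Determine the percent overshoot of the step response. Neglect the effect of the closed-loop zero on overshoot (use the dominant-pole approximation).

Forward path: (22.2 + 2.1s)·9.8/(s(s+4.8)). The closed-loop characteristic equation is s² + (4.8 + 9.8·2.1)s + 9.8·22.2 = 0.
That is s² + 25.38s + 217.6 = 0, so ω_n = 14.75 rad/s and ζ = 25.38/(2·14.75) = 0.8603.
%OS = 100·exp(−πζ/√(1−ζ²)) = 0.498%.

0.498%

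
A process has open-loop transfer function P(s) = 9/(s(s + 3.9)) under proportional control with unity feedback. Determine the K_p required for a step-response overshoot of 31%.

K_p = 3.46

From %OS = 100·exp(−πζ/√(1−ζ²)) = 31%, ζ = −ln(0.31)/√(π²+ln²(0.31)) = 0.3493.
Characteristic equation s² + 3.9s + 9K_p = 0 gives ζ = 3.9/(2√(9K_p)).
Setting ζ = 0.3493: √(9K_p) = 3.9/(2·0.3493) = 5.582, so K_p = 31.16/9 = 3.46.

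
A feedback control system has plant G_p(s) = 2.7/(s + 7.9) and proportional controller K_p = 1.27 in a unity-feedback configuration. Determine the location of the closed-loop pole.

s = -11.33

Closed-loop transfer function: T(s) = K_p·G_p(s)/(1 + K_p·G_p(s)) = 3.429/(s + 7.9 + 3.429) = 3.429/(s + 11.33).
The closed-loop pole is at s = −11.33.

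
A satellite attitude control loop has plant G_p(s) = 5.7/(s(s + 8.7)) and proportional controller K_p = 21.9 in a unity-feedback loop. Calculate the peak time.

The closed-loop denominator s² + 8.7s + 124.8 gives ω_n = √124.8 = 11.17 and ζ = 8.7/(2ω_n) = 0.3893.
Damped frequency ω_d = ω_n√(1−ζ²) = 10.29 rad/s, so peak time T_p = π/ω_d = 0.305 s.

T_p = 0.305 s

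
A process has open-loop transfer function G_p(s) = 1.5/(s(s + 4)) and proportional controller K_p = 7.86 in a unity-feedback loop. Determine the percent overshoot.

Closed-loop characteristic equation: s² + 4s + 11.79 = 0, so ω_n = 3.434 rad/s and ζ = 4/(2·3.434) = 0.5825.
%OS = 100·exp(−πζ/√(1−ζ²)) = 100·exp(−π·0.5825/√0.6607) = 10.5%.

10.5%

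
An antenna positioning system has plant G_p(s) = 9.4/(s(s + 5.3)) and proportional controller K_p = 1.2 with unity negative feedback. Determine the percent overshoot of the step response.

1.77%

The closed-loop denominator s² + 5.3s + 11.28 gives ω_n = √11.28 = 3.359 and ζ = 5.3/(2ω_n) = 0.789.
%OS = 100·exp(−πζ/√(1−ζ²)) = 100·exp(−π·0.789/√0.3774) = 1.77%.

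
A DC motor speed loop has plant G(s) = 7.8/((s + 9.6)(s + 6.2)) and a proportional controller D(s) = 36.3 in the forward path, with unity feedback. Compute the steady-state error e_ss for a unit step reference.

The loop is type 0. Static position error constant K_pos = D(0)·G(0) = 36.3·0.131 = 4.757.
Steady-state error to a unit step: e_ss = 1/(1+K_pos) = 1/5.757 = 0.174.

0.174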